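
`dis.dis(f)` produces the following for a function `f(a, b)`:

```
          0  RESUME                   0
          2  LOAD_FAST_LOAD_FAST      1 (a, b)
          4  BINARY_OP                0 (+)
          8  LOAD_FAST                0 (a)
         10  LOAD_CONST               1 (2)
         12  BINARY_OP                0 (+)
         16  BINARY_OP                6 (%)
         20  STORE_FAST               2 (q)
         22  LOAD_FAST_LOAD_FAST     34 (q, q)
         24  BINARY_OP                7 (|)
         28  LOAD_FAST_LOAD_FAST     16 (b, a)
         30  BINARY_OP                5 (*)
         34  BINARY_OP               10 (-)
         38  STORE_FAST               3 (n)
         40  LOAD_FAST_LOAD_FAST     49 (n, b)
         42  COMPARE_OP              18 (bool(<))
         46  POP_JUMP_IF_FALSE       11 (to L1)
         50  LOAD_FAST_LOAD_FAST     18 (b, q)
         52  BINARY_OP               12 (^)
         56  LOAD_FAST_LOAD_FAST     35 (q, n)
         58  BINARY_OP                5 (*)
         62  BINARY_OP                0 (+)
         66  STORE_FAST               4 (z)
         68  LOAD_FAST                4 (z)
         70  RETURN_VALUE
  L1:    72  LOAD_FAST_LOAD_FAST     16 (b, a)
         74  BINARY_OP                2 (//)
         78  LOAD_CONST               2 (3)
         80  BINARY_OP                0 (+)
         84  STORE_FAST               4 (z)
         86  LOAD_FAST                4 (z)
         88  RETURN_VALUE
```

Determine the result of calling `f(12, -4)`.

LOAD_FAST_LOAD_FAST a,b → push 12,-4. Stack: [12, -4]
BINARY_OP + → 12 + -4 = 8. Stack: [8]
LOAD_FAST a → push 12. Stack: [8, 12]
LOAD_CONST → push 2. Stack: [8, 12, 2]
BINARY_OP + → 12 + 2 = 14. Stack: [8, 14]
BINARY_OP % → 8 % 14 = 8. Stack: [8]
STORE_FAST q → q=8. Stack: []
LOAD_FAST_LOAD_FAST q,q → push 8,8. Stack: [8, 8]
BINARY_OP | → 8 | 8 = 8. Stack: [8]
LOAD_FAST_LOAD_FAST b,a → push -4,12. Stack: [8, -4, 12]
BINARY_OP * → -4 * 12 = -48. Stack: [8, -48]
BINARY_OP - → 8 - -48 = 56. Stack: [56]
STORE_FAST n → n=56. Stack: []
LOAD_FAST_LOAD_FAST n,b → push 56,-4. Stack: [56, -4]
COMPARE_OP bool(<) → 56 vs -4 = False. Stack: [False]
POP_JUMP_IF_FALSE → pop False; jump. Stack: []
LOAD_FAST_LOAD_FAST b,a → push -4,12. Stack: [-4, 12]
BINARY_OP // → -4 // 12 = -1. Stack: [-1]
LOAD_CONST → push 3. Stack: [-1, 3]
BINARY_OP + → -1 + 3 = 2. Stack: [2]
STORE_FAST z → z=2. Stack: []
LOAD_FAST z → push 2. Stack: [2]
RETURN_VALUE → return 2.

2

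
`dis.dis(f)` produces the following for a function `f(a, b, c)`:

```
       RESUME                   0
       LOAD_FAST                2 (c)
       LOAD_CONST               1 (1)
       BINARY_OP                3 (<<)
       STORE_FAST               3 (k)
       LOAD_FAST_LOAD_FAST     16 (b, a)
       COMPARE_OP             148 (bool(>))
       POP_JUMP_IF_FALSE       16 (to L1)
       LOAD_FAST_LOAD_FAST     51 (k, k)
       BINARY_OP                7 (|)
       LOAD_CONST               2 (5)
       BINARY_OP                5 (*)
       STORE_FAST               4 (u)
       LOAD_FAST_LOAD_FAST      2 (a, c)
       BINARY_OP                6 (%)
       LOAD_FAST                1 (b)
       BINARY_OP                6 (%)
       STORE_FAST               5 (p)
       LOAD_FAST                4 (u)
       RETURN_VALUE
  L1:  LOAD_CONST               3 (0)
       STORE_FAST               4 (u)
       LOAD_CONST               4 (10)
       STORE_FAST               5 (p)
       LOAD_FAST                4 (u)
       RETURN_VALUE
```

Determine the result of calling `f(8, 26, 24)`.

LOAD_FAST c → push 24. Stack: [24]
LOAD_CONST → push 1. Stack: [24, 1]
BINARY_OP << → 24 << 1 = 48. Stack: [48]
STORE_FAST k → k=48. Stack: []
LOAD_FAST_LOAD_FAST b,a → push 26,8. Stack: [26, 8]
COMPARE_OP bool(>) → 26 vs 8 = True. Stack: [True]
POP_JUMP_IF_FALSE → pop True; no jump. Stack: []
LOAD_FAST_LOAD_FAST k,k → push 48,48. Stack: [48, 48]
BINARY_OP | → 48 | 48 = 48. Stack: [48]
LOAD_CONST → push 5. Stack: [48, 5]
BINARY_OP * → 48 * 5 = 240. Stack: [240]
STORE_FAST u → u=240. Stack: []
LOAD_FAST_LOAD_FAST a,c → push 8,24. Stack: [8, 24]
BINARY_OP % → 8 % 24 = 8. Stack: [8]
LOAD_FAST b → push 26. Stack: [8, 26]
BINARY_OP % → 8 % 26 = 8. Stack: [8]
STORE_FAST p → p=8. Stack: []
LOAD_FAST u → push 240. Stack: [240]
RETURN_VALUE → return 240.

240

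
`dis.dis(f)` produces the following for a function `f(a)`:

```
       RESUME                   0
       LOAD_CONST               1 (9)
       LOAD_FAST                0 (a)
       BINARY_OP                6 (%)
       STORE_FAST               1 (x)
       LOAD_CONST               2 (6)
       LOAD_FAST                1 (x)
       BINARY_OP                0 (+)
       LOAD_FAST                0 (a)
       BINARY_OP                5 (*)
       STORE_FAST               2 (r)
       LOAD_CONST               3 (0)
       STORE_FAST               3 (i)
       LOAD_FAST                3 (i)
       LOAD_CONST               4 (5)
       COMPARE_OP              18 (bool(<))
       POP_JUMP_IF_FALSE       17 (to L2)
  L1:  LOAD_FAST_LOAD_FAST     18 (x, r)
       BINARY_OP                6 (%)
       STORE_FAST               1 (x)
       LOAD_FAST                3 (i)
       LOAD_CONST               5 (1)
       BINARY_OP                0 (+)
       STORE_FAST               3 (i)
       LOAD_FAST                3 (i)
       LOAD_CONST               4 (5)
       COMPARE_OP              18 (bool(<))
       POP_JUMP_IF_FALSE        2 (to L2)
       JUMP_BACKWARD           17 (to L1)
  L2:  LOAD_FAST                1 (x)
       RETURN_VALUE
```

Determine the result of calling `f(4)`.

1

LOAD_CONST → push 9
LOAD_FAST a → push 4
BINARY_OP % → 9 % 4 = 1
STORE_FAST x → x=1
LOAD_CONST → push 6
LOAD_FAST x → push 1
BINARY_OP + → 6 + 1 = 7
LOAD_FAST a → push 4
BINARY_OP * → 7 * 4 = 28
STORE_FAST r → r=28
LOAD_CONST → push 0
STORE_FAST i → i=0
LOAD_FAST i → push 0
LOAD_CONST → push 5
COMPARE_OP bool(<) → 0 vs 5 = True
POP_JUMP_IF_FALSE → pop True; no jump
LOAD_FAST_LOAD_FAST x,r → push 1,28
BINARY_OP % → 1 % 28 = 1
STORE_FAST x → x=1
LOAD_FAST i → push 0
LOAD_CONST → push 1
BINARY_OP + → 0 + 1 = 1
STORE_FAST i → i=1
LOAD_FAST i → push 1
LOAD_CONST → push 5
COMPARE_OP bool(<) → 1 vs 5 = True
POP_JUMP_IF_FALSE → pop True; no jump
LOAD_FAST_LOAD_FAST x,r → push 1,28
BINARY_OP % → 1 % 28 = 1
STORE_FAST x → x=1
LOAD_FAST i → push 1
LOAD_CONST → push 1
BINARY_OP + → 1 + 1 = 2
STORE_FAST i → i=2
LOAD_FAST i → push 2
LOAD_CONST → push 5
COMPARE_OP bool(<) → 2 vs 5 = True
POP_JUMP_IF_FALSE → pop True; no jump
LOAD_FAST_LOAD_FAST x,r → push 1,28
BINARY_OP % → 1 % 28 = 1
STORE_FAST x → x=1
LOAD_FAST i → push 2
LOAD_CONST → push 1
BINARY_OP + → 2 + 1 = 3
STORE_FAST i → i=3
LOAD_FAST i → push 3
LOAD_CONST → push 5
COMPARE_OP bool(<) → 3 vs 5 = True
POP_JUMP_IF_FALSE → pop True; no jump
LOAD_FAST_LOAD_FAST x,r → push 1,28
BINARY_OP % → 1 % 28 = 1
STORE_FAST x → x=1
LOAD_FAST i → push 3
LOAD_CONST → push 1
BINARY_OP + → 3 + 1 = 4
STORE_FAST i → i=4
LOAD_FAST i → push 4
LOAD_CONST → push 5
COMPARE_OP bool(<) → 4 vs 5 = True
POP_JUMP_IF_FALSE → pop True; no jump
LOAD_FAST_LOAD_FAST x,r → push 1,28
BINARY_OP % → 1 % 28 = 1
STORE_FAST x → x=1
LOAD_FAST i → push 4
LOAD_CONST → push 1
BINARY_OP + → 4 + 1 = 5
STORE_FAST i → i=5
LOAD_FAST i → push 5
LOAD_CONST → push 5
COMPARE_OP bool(<) → 5 vs 5 = False
POP_JUMP_IF_FALSE → pop False; jump
LOAD_FAST x → push 1
RETURN_VALUE → return 1.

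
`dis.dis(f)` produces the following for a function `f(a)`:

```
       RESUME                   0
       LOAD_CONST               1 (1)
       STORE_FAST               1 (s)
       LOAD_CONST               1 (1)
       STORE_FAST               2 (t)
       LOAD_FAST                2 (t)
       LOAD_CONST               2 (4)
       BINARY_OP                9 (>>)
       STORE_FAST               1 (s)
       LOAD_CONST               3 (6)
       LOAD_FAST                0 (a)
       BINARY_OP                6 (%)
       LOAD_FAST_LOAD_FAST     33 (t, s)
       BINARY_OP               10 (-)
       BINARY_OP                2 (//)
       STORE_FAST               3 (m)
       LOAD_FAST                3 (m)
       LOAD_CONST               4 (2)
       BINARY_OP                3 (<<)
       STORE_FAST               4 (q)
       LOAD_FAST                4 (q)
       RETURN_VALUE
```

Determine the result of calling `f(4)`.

LOAD_CONST → push 1. Stack: [1]
STORE_FAST s → s=1. Stack: []
LOAD_CONST → push 1. Stack: [1]
STORE_FAST t → t=1. Stack: []
LOAD_FAST t → push 1. Stack: [1]
LOAD_CONST → push 4. Stack: [1, 4]
BINARY_OP >> → 1 >> 4 = 0. Stack: [0]
STORE_FAST s → s=0. Stack: []
LOAD_CONST → push 6. Stack: [6]
LOAD_FAST a → push 4. Stack: [6, 4]
BINARY_OP % → 6 % 4 = 2. Stack: [2]
LOAD_FAST_LOAD_FAST t,s → push 1,0. Stack: [2, 1, 0]
BINARY_OP - → 1 - 0 = 1. Stack: [2, 1]
BINARY_OP // → 2 // 1 = 2. Stack: [2]
STORE_FAST m → m=2. Stack: []
LOAD_FAST m → push 2. Stack: [2]
LOAD_CONST → push 2. Stack: [2, 2]
BINARY_OP << → 2 << 2 = 8. Stack: [8]
STORE_FAST q → q=8. Stack: []
LOAD_FAST q → push 8. Stack: [8]
RETURN_VALUE → return 8.

8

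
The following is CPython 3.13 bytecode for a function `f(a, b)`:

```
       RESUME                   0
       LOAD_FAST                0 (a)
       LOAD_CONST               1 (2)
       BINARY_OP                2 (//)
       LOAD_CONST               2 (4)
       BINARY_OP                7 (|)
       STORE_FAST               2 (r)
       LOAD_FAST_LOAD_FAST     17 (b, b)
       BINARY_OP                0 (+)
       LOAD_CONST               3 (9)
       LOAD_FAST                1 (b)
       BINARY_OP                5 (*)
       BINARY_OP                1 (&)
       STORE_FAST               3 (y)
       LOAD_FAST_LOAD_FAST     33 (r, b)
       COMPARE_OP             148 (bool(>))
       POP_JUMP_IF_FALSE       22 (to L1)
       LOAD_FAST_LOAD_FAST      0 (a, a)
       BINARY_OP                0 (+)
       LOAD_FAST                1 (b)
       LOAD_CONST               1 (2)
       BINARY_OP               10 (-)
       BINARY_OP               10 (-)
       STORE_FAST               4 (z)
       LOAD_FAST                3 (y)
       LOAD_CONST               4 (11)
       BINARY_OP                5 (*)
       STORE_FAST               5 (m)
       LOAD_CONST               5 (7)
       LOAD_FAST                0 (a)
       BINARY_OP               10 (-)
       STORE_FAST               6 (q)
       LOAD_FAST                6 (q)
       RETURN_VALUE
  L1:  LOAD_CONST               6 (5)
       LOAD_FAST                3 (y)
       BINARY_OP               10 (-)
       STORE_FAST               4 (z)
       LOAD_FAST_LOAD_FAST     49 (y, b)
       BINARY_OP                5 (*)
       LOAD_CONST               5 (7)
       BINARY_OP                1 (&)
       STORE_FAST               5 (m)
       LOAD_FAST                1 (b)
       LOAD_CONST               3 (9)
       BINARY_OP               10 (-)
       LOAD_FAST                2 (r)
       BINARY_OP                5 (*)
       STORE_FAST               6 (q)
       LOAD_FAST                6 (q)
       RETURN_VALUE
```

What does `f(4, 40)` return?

LOAD_FAST a → push 4. Stack: [4]
LOAD_CONST → push 2. Stack: [4, 2]
BINARY_OP // → 4 // 2 = 2. Stack: [2]
LOAD_CONST → push 4. Stack: [2, 4]
BINARY_OP | → 2 | 4 = 6. Stack: [6]
STORE_FAST r → r=6. Stack: []
LOAD_FAST_LOAD_FAST b,b → push 40,40. Stack: [40, 40]
BINARY_OP + → 40 + 40 = 80. Stack: [80]
LOAD_CONST → push 9. Stack: [80, 9]
LOAD_FAST b → push 40. Stack: [80, 9, 40]
BINARY_OP * → 9 * 40 = 360. Stack: [80, 360]
BINARY_OP & → 80 & 360 = 64. Stack: [64]
STORE_FAST y → y=64. Stack: []
LOAD_FAST_LOAD_FAST r,b → push 6,40. Stack: [6, 40]
COMPARE_OP bool(>) → 6 vs 40 = False. Stack: [False]
POP_JUMP_IF_FALSE → pop False; jump. Stack: []
LOAD_CONST → push 5. Stack: [5]
LOAD_FAST y → push 64. Stack: [5, 64]
BINARY_OP - → 5 - 64 = -59. Stack: [-59]
STORE_FAST z → z=-59. Stack: []
LOAD_FAST_LOAD_FAST y,b → push 64,40. Stack: [64, 40]
BINARY_OP * → 64 * 40 = 2560. Stack: [2560]
LOAD_CONST → push 7. Stack: [2560, 7]
BINARY_OP & → 2560 & 7 = 0. Stack: [0]
STORE_FAST m → m=0. Stack: []
LOAD_FAST b → push 40. Stack: [40]
LOAD_CONST → push 9. Stack: [40, 9]
BINARY_OP - → 40 - 9 = 31. Stack: [31]
LOAD_FAST r → push 6. Stack: [31, 6]
BINARY_OP * → 31 * 6 = 186. Stack: [186]
STORE_FAST q → q=186. Stack: []
LOAD_FAST q → push 186. Stack: [186]
RETURN_VALUE → return 186.

186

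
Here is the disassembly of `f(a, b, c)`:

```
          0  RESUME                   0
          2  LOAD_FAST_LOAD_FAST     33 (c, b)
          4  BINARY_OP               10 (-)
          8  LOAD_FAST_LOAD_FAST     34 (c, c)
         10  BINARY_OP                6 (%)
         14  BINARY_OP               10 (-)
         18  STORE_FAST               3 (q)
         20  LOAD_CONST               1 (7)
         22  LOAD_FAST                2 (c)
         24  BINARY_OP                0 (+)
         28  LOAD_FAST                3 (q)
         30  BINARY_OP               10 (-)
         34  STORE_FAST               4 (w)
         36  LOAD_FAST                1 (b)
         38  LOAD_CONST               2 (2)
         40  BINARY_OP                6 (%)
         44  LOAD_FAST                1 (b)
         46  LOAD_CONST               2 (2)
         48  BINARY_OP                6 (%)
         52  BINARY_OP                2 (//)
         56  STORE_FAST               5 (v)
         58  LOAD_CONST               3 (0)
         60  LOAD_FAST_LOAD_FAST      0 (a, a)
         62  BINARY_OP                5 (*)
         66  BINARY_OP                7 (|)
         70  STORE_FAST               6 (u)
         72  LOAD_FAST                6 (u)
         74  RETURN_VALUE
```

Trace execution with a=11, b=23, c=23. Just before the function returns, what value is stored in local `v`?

1

LOAD_FAST_LOAD_FAST c,b → push 23,23. Stack: [23, 23]
BINARY_OP - → 23 - 23 = 0. Stack: [0]
LOAD_FAST_LOAD_FAST c,c → push 23,23. Stack: [0, 23, 23]
BINARY_OP % → 23 % 23 = 0. Stack: [0, 0]
BINARY_OP - → 0 - 0 = 0. Stack: [0]
STORE_FAST q → q=0. Stack: []
LOAD_CONST → push 7. Stack: [7]
LOAD_FAST c → push 23. Stack: [7, 23]
BINARY_OP + → 7 + 23 = 30. Stack: [30]
LOAD_FAST q → push 0. Stack: [30, 0]
BINARY_OP - → 30 - 0 = 30. Stack: [30]
STORE_FAST w → w=30. Stack: []
LOAD_FAST b → push 23. Stack: [23]
LOAD_CONST → push 2. Stack: [23, 2]
BINARY_OP % → 23 % 2 = 1. Stack: [1]
LOAD_FAST b → push 23. Stack: [1, 23]
LOAD_CONST → push 2. Stack: [1, 23, 2]
BINARY_OP % → 23 % 2 = 1. Stack: [1, 1]
BINARY_OP // → 1 // 1 = 1. Stack: [1]
STORE_FAST v → v=1. Stack: []
LOAD_CONST → push 0. Stack: [0]
LOAD_FAST_LOAD_FAST a,a → push 11,11. Stack: [0, 11, 11]
BINARY_OP * → 11 * 11 = 121. Stack: [0, 121]
BINARY_OP | → 0 | 121 = 121. Stack: [121]
STORE_FAST u → u=121. Stack: []
LOAD_FAST u → push 121. Stack: [121]
RETURN_VALUE → return 121.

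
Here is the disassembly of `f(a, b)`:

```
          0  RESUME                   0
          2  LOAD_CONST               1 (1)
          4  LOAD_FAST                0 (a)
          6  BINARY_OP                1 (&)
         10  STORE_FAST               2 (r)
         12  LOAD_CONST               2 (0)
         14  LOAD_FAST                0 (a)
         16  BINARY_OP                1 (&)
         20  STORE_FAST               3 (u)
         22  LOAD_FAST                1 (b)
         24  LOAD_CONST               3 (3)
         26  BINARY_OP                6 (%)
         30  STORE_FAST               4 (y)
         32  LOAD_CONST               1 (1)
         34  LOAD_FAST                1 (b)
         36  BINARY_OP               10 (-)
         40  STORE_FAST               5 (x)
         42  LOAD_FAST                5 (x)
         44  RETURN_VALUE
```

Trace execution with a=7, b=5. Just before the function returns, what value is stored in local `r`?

LOAD_CONST → push 1. Stack: [1]
LOAD_FAST a → push 7. Stack: [1, 7]
BINARY_OP & → 1 & 7 = 1. Stack: [1]
STORE_FAST r → r=1. Stack: []
LOAD_CONST → push 0. Stack: [0]
LOAD_FAST a → push 7. Stack: [0, 7]
BINARY_OP & → 0 & 7 = 0. Stack: [0]
STORE_FAST u → u=0. Stack: []
LOAD_FAST b → push 5. Stack: [5]
LOAD_CONST → push 3. Stack: [5, 3]
BINARY_OP % → 5 % 3 = 2. Stack: [2]
STORE_FAST y → y=2. Stack: []
LOAD_CONST → push 1. Stack: [1]
LOAD_FAST b → push 5. Stack: [1, 5]
BINARY_OP - → 1 - 5 = -4. Stack: [-4]
STORE_FAST x → x=-4. Stack: []
LOAD_FAST x → push -4. Stack: [-4]
RETURN_VALUE → return -4.

1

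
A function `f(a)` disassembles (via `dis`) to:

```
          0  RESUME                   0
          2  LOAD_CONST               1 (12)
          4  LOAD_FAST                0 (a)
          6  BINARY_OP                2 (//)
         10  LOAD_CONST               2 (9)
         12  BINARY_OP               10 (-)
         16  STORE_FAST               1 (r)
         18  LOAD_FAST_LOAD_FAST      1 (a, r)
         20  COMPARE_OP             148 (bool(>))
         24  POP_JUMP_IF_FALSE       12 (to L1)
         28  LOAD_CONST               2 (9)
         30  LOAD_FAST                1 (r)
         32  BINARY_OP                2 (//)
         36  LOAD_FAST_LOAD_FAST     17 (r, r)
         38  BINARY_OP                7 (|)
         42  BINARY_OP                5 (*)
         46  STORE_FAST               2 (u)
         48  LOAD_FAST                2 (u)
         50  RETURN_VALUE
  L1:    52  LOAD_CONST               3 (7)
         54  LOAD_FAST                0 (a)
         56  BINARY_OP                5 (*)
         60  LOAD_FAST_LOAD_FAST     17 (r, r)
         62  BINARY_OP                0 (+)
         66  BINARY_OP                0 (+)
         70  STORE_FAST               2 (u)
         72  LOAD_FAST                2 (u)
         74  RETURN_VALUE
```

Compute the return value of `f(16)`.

9

LOAD_CONST → push 12. Stack: [12]
LOAD_FAST a → push 16. Stack: [12, 16]
BINARY_OP // → 12 // 16 = 0. Stack: [0]
LOAD_CONST → push 9. Stack: [0, 9]
BINARY_OP - → 0 - 9 = -9. Stack: [-9]
STORE_FAST r → r=-9. Stack: []
LOAD_FAST_LOAD_FAST a,r → push 16,-9. Stack: [16, -9]
COMPARE_OP bool(>) → 16 vs -9 = True. Stack: [True]
POP_JUMP_IF_FALSE → pop True; no jump. Stack: []
LOAD_CONST → push 9. Stack: [9]
LOAD_FAST r → push -9. Stack: [9, -9]
BINARY_OP // → 9 // -9 = -1. Stack: [-1]
LOAD_FAST_LOAD_FAST r,r → push -9,-9. Stack: [-1, -9, -9]
BINARY_OP | → -9 | -9 = -9. Stack: [-1, -9]
BINARY_OP * → -1 * -9 = 9. Stack: [9]
STORE_FAST u → u=9. Stack: []
LOAD_FAST u → push 9. Stack: [9]
RETURN_VALUE → return 9.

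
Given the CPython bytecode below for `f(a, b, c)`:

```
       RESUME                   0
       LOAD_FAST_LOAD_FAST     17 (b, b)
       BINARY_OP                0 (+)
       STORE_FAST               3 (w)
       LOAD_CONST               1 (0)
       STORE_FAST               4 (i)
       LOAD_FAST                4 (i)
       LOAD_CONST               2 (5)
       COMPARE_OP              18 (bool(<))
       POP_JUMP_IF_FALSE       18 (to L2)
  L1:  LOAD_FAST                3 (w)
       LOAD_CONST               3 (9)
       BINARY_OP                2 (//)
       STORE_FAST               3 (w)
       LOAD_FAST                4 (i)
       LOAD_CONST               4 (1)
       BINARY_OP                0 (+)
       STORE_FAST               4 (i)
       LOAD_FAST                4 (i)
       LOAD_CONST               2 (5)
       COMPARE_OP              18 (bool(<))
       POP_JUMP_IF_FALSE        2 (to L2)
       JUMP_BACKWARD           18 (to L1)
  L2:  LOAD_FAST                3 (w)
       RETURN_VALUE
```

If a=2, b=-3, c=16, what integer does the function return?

LOAD_FAST_LOAD_FAST b,b → push -3,-3
BINARY_OP + → -3 + -3 = -6
STORE_FAST w → w=-6
LOAD_CONST → push 0
STORE_FAST i → i=0
LOAD_FAST i → push 0
LOAD_CONST → push 5
COMPARE_OP bool(<) → 0 vs 5 = True
POP_JUMP_IF_FALSE → pop True; no jump
LOAD_FAST w → push -6
LOAD_CONST → push 9
BINARY_OP // → -6 // 9 = -1
STORE_FAST w → w=-1
LOAD_FAST i → push 0
LOAD_CONST → push 1
BINARY_OP + → 0 + 1 = 1
STORE_FAST i → i=1
LOAD_FAST i → push 1
LOAD_CONST → push 5
COMPARE_OP bool(<) → 1 vs 5 = True
POP_JUMP_IF_FALSE → pop True; no jump
LOAD_FAST w → push -1
LOAD_CONST → push 9
BINARY_OP // → -1 // 9 = -1
STORE_FAST w → w=-1
LOAD_FAST i → push 1
LOAD_CONST → push 1
BINARY_OP + → 1 + 1 = 2
STORE_FAST i → i=2
LOAD_FAST i → push 2
LOAD_CONST → push 5
COMPARE_OP bool(<) → 2 vs 5 = True
POP_JUMP_IF_FALSE → pop True; no jump
LOAD_FAST w → push -1
LOAD_CONST → push 9
BINARY_OP // → -1 // 9 = -1
STORE_FAST w → w=-1
LOAD_FAST i → push 2
LOAD_CONST → push 1
BINARY_OP + → 2 + 1 = 3
STORE_FAST i → i=3
LOAD_FAST i → push 3
LOAD_CONST → push 5
COMPARE_OP bool(<) → 3 vs 5 = True
POP_JUMP_IF_FALSE → pop True; no jump
LOAD_FAST w → push -1
LOAD_CONST → push 9
BINARY_OP // → -1 // 9 = -1
STORE_FAST w → w=-1
LOAD_FAST i → push 3
LOAD_CONST → push 1
BINARY_OP + → 3 + 1 = 4
STORE_FAST i → i=4
LOAD_FAST i → push 4
LOAD_CONST → push 5
COMPARE_OP bool(<) → 4 vs 5 = True
POP_JUMP_IF_FALSE → pop True; no jump
LOAD_FAST w → push -1
LOAD_CONST → push 9
BINARY_OP // → -1 // 9 = -1
STORE_FAST w → w=-1
LOAD_FAST i → push 4
LOAD_CONST → push 1
BINARY_OP + → 4 + 1 = 5
STORE_FAST i → i=5
LOAD_FAST i → push 5
LOAD_CONST → push 5
COMPARE_OP bool(<) → 5 vs 5 = False
POP_JUMP_IF_FALSE → pop False; jump
LOAD_FAST w → push -1
RETURN_VALUE → return -1.

-1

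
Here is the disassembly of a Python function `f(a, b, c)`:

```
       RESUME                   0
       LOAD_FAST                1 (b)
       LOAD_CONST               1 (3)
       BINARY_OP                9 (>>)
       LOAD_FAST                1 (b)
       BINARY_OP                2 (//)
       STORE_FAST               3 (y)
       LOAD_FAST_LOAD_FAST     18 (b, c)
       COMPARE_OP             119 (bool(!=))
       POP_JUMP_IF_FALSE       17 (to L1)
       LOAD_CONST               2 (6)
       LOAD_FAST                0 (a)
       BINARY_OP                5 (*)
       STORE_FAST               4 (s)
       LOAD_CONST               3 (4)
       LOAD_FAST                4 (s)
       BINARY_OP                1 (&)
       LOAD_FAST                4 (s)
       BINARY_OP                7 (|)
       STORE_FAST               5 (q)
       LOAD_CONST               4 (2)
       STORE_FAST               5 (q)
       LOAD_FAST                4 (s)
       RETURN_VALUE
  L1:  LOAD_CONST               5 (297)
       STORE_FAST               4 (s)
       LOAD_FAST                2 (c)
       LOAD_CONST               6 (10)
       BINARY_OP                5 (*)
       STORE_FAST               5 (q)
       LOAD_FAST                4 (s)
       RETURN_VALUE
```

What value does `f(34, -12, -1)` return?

LOAD_FAST b → push -12. Stack: [-12]
LOAD_CONST → push 3. Stack: [-12, 3]
BINARY_OP >> → -12 >> 3 = -2. Stack: [-2]
LOAD_FAST b → push -12. Stack: [-2, -12]
BINARY_OP // → -2 // -12 = 0. Stack: [0]
STORE_FAST y → y=0. Stack: []
LOAD_FAST_LOAD_FAST b,c → push -12,-1. Stack: [-12, -1]
COMPARE_OP bool(!=) → -12 vs -1 = True. Stack: [True]
POP_JUMP_IF_FALSE → pop True; no jump. Stack: []
LOAD_CONST → push 6. Stack: [6]
LOAD_FAST a → push 34. Stack: [6, 34]
BINARY_OP * → 6 * 34 = 204. Stack: [204]
STORE_FAST s → s=204. Stack: []
LOAD_CONST → push 4. Stack: [4]
LOAD_FAST s → push 204. Stack: [4, 204]
BINARY_OP & → 4 & 204 = 4. Stack: [4]
LOAD_FAST s → push 204. Stack: [4, 204]
BINARY_OP | → 4 | 204 = 204. Stack: [204]
STORE_FAST q → q=204. Stack: []
LOAD_CONST → push 2. Stack: [2]
STORE_FAST q → q=2. Stack: []
LOAD_FAST s → push 204. Stack: [204]
RETURN_VALUE → return 204.

204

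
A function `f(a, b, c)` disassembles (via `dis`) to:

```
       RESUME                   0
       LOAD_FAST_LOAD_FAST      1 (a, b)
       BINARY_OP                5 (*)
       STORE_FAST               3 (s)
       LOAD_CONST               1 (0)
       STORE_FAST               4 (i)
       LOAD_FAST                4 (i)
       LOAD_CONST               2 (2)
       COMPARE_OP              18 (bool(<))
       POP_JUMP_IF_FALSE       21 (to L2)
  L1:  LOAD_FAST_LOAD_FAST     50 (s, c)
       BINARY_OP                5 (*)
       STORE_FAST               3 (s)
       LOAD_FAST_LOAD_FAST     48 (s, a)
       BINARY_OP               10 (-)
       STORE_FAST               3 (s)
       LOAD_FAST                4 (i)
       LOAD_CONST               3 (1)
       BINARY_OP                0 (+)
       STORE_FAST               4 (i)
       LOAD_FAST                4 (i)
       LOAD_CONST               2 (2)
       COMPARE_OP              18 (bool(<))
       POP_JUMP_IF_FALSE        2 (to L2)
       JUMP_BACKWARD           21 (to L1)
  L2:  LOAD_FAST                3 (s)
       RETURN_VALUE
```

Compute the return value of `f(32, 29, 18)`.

300064

LOAD_FAST_LOAD_FAST a,b → push 32,29. Stack: [32, 29]
BINARY_OP * → 32 * 29 = 928. Stack: [928]
STORE_FAST s → s=928. Stack: []
LOAD_CONST → push 0. Stack: [0]
STORE_FAST i → i=0. Stack: []
LOAD_FAST i → push 0. Stack: [0]
LOAD_CONST → push 2. Stack: [0, 2]
COMPARE_OP bool(<) → 0 vs 2 = True. Stack: [True]
POP_JUMP_IF_FALSE → pop True; no jump. Stack: []
LOAD_FAST_LOAD_FAST s,c → push 928,18. Stack: [928, 18]
BINARY_OP * → 928 * 18 = 16704. Stack: [16704]
STORE_FAST s → s=16704. Stack: []
LOAD_FAST_LOAD_FAST s,a → push 16704,32. Stack: [16704, 32]
BINARY_OP - → 16704 - 32 = 16672. Stack: [16672]
STORE_FAST s → s=16672. Stack: []
LOAD_FAST i → push 0. Stack: [0]
LOAD_CONST → push 1. Stack: [0, 1]
BINARY_OP + → 0 + 1 = 1. Stack: [1]
STORE_FAST i → i=1. Stack: []
LOAD_FAST i → push 1. Stack: [1]
LOAD_CONST → push 2. Stack: [1, 2]
COMPARE_OP bool(<) → 1 vs 2 = True. Stack: [True]
POP_JUMP_IF_FALSE → pop True; no jump. Stack: []
LOAD_FAST_LOAD_FAST s,c → push 16672,18. Stack: [16672, 18]
BINARY_OP * → 16672 * 18 = 300096. Stack: [300096]
STORE_FAST s → s=300096. Stack: []
LOAD_FAST_LOAD_FAST s,a → push 300096,32. Stack: [300096, 32]
BINARY_OP - → 300096 - 32 = 300064. Stack: [300064]
STORE_FAST s → s=300064. Stack: []
LOAD_FAST i → push 1. Stack: [1]
LOAD_CONST → push 1. Stack: [1, 1]
BINARY_OP + → 1 + 1 = 2. Stack: [2]
STORE_FAST i → i=2. Stack: []
LOAD_FAST i → push 2. Stack: [2]
LOAD_CONST → push 2. Stack: [2, 2]
COMPARE_OP bool(<) → 2 vs 2 = False. Stack: [False]
POP_JUMP_IF_FALSE → pop False; jump. Stack: []
LOAD_FAST s → push 300064. Stack: [300064]
RETURN_VALUE → return 300064.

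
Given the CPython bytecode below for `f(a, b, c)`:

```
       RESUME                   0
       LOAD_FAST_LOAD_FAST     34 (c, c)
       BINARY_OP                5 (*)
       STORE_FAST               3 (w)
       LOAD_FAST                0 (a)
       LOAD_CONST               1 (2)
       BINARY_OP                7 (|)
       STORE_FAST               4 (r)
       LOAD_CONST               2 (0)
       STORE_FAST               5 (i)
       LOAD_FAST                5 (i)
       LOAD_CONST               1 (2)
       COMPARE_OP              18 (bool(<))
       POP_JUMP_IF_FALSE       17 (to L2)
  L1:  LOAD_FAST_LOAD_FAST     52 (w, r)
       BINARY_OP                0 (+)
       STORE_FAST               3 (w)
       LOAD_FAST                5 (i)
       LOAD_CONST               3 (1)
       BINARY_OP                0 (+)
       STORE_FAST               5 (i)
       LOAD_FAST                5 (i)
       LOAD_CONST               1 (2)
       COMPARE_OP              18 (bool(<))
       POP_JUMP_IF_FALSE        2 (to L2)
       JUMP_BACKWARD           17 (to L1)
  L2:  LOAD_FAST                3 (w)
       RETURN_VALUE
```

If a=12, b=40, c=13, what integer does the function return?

LOAD_FAST_LOAD_FAST c,c → push 13,13. Stack: [13, 13]
BINARY_OP * → 13 * 13 = 169. Stack: [169]
STORE_FAST w → w=169. Stack: []
LOAD_FAST a → push 12. Stack: [12]
LOAD_CONST → push 2. Stack: [12, 2]
BINARY_OP | → 12 | 2 = 14. Stack: [14]
STORE_FAST r → r=14. Stack: []
LOAD_CONST → push 0. Stack: [0]
STORE_FAST i → i=0. Stack: []
LOAD_FAST i → push 0. Stack: [0]
LOAD_CONST → push 2. Stack: [0, 2]
COMPARE_OP bool(<) → 0 vs 2 = True. Stack: [True]
POP_JUMP_IF_FALSE → pop True; no jump. Stack: []
LOAD_FAST_LOAD_FAST w,r → push 169,14. Stack: [169, 14]
BINARY_OP + → 169 + 14 = 183. Stack: [183]
STORE_FAST w → w=183. Stack: []
LOAD_FAST i → push 0. Stack: [0]
LOAD_CONST → push 1. Stack: [0, 1]
BINARY_OP + → 0 + 1 = 1. Stack: [1]
STORE_FAST i → i=1. Stack: []
LOAD_FAST i → push 1. Stack: [1]
LOAD_CONST → push 2. Stack: [1, 2]
COMPARE_OP bool(<) → 1 vs 2 = True. Stack: [True]
POP_JUMP_IF_FALSE → pop True; no jump. Stack: []
LOAD_FAST_LOAD_FAST w,r → push 183,14. Stack: [183, 14]
BINARY_OP + → 183 + 14 = 197. Stack: [197]
STORE_FAST w → w=197. Stack: []
LOAD_FAST i → push 1. Stack: [1]
LOAD_CONST → push 1. Stack: [1, 1]
BINARY_OP + → 1 + 1 = 2. Stack: [2]
STORE_FAST i → i=2. Stack: []
LOAD_FAST i → push 2. Stack: [2]
LOAD_CONST → push 2. Stack: [2, 2]
COMPARE_OP bool(<) → 2 vs 2 = False. Stack: [False]
POP_JUMP_IF_FALSE → pop False; jump. Stack: []
LOAD_FAST w → push 197. Stack: [197]
RETURN_VALUE → return 197.

197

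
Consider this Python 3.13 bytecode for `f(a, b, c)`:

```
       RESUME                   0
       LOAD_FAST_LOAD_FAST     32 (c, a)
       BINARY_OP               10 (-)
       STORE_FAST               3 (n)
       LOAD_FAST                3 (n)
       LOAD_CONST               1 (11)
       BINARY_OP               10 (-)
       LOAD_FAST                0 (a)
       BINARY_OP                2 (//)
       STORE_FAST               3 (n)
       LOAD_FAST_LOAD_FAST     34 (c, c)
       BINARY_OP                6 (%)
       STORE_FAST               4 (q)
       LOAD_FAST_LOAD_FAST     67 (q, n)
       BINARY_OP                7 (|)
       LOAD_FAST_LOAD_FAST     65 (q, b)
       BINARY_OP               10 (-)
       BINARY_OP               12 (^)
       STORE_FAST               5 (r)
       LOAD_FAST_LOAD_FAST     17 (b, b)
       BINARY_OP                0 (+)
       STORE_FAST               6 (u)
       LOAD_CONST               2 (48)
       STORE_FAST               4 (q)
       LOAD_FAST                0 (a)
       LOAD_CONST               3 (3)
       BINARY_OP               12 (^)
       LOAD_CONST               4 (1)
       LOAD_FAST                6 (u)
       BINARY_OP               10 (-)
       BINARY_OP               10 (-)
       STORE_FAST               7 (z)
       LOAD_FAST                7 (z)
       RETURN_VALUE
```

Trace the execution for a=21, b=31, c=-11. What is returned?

83

LOAD_FAST_LOAD_FAST c,a → push -11,21. Stack: [-11, 21]
BINARY_OP - → -11 - 21 = -32. Stack: [-32]
STORE_FAST n → n=-32. Stack: []
LOAD_FAST n → push -32. Stack: [-32]
LOAD_CONST → push 11. Stack: [-32, 11]
BINARY_OP - → -32 - 11 = -43. Stack: [-43]
LOAD_FAST a → push 21. Stack: [-43, 21]
BINARY_OP // → -43 // 21 = -3. Stack: [-3]
STORE_FAST n → n=-3. Stack: []
LOAD_FAST_LOAD_FAST c,c → push -11,-11. Stack: [-11, -11]
BINARY_OP % → -11 % -11 = 0. Stack: [0]
STORE_FAST q → q=0. Stack: []
LOAD_FAST_LOAD_FAST q,n → push 0,-3. Stack: [0, -3]
BINARY_OP | → 0 | -3 = -3. Stack: [-3]
LOAD_FAST_LOAD_FAST q,b → push 0,31. Stack: [-3, 0, 31]
BINARY_OP - → 0 - 31 = -31. Stack: [-3, -31]
BINARY_OP ^ → -3 ^ -31 = 28. Stack: [28]
STORE_FAST r → r=28. Stack: []
LOAD_FAST_LOAD_FAST b,b → push 31,31. Stack: [31, 31]
BINARY_OP + → 31 + 31 = 62. Stack: [62]
STORE_FAST u → u=62. Stack: []
LOAD_CONST → push 48. Stack: [48]
STORE_FAST q → q=48. Stack: []
LOAD_FAST a → push 21. Stack: [21]
LOAD_CONST → push 3. Stack: [21, 3]
BINARY_OP ^ → 21 ^ 3 = 22. Stack: [22]
LOAD_CONST → push 1. Stack: [22, 1]
LOAD_FAST u → push 62. Stack: [22, 1, 62]
BINARY_OP - → 1 - 62 = -61. Stack: [22, -61]
BINARY_OP - → 22 - -61 = 83. Stack: [83]
STORE_FAST z → z=83. Stack: []
LOAD_FAST z → push 83. Stack: [83]
RETURN_VALUE → return 83.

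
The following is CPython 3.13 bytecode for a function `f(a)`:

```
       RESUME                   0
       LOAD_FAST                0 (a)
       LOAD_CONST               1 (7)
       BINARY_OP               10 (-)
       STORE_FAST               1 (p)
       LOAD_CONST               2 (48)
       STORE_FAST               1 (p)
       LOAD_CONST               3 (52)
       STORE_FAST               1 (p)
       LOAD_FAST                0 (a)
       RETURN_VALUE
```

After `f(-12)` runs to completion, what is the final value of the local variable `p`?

52

LOAD_FAST a → push -12. Stack: [-12]
LOAD_CONST → push 7. Stack: [-12, 7]
BINARY_OP - → -12 - 7 = -19. Stack: [-19]
STORE_FAST p → p=-19. Stack: []
LOAD_CONST → push 48. Stack: [48]
STORE_FAST p → p=48. Stack: []
LOAD_CONST → push 52. Stack: [52]
STORE_FAST p → p=52. Stack: []
LOAD_FAST a → push -12. Stack: [-12]
RETURN_VALUE → return -12.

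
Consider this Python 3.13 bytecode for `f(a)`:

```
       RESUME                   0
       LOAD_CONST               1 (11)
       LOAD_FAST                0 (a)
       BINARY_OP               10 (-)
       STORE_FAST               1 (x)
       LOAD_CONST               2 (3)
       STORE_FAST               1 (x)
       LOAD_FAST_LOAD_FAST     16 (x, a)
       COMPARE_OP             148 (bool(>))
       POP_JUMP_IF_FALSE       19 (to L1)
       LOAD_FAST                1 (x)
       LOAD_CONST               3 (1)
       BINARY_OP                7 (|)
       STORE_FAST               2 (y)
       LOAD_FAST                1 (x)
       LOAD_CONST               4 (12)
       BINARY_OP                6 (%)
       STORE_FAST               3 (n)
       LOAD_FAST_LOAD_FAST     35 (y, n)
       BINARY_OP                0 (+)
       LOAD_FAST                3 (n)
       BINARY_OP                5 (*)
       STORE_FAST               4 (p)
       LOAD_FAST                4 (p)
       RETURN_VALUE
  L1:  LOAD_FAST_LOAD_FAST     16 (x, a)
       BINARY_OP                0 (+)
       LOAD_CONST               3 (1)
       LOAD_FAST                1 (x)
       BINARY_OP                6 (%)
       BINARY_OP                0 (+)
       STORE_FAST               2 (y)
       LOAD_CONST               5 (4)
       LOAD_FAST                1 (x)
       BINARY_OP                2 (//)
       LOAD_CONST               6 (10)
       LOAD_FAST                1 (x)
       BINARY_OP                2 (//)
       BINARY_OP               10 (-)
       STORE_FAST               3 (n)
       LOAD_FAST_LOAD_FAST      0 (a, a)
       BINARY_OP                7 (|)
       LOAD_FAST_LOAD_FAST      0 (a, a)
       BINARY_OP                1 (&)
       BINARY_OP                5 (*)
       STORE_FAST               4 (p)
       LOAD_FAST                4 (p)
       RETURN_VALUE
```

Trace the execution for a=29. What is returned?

841

LOAD_CONST → push 11. Stack: [11]
LOAD_FAST a → push 29. Stack: [11, 29]
BINARY_OP - → 11 - 29 = -18. Stack: [-18]
STORE_FAST x → x=-18. Stack: []
LOAD_CONST → push 3. Stack: [3]
STORE_FAST x → x=3. Stack: []
LOAD_FAST_LOAD_FAST x,a → push 3,29. Stack: [3, 29]
COMPARE_OP bool(>) → 3 vs 29 = False. Stack: [False]
POP_JUMP_IF_FALSE → pop False; jump. Stack: []
LOAD_FAST_LOAD_FAST x,a → push 3,29. Stack: [3, 29]
BINARY_OP + → 3 + 29 = 32. Stack: [32]
LOAD_CONST → push 1. Stack: [32, 1]
LOAD_FAST x → push 3. Stack: [32, 1, 3]
BINARY_OP % → 1 % 3 = 1. Stack: [32, 1]
BINARY_OP + → 32 + 1 = 33. Stack: [33]
STORE_FAST y → y=33. Stack: []
LOAD_CONST → push 4. Stack: [4]
LOAD_FAST x → push 3. Stack: [4, 3]
BINARY_OP // → 4 // 3 = 1. Stack: [1]
LOAD_CONST → push 10. Stack: [1, 10]
LOAD_FAST x → push 3. Stack: [1, 10, 3]
BINARY_OP // → 10 // 3 = 3. Stack: [1, 3]
BINARY_OP - → 1 - 3 = -2. Stack: [-2]
STORE_FAST n → n=-2. Stack: []
LOAD_FAST_LOAD_FAST a,a → push 29,29. Stack: [29, 29]
BINARY_OP | → 29 | 29 = 29. Stack: [29]
LOAD_FAST_LOAD_FAST a,a → push 29,29. Stack: [29, 29, 29]
BINARY_OP & → 29 & 29 = 29. Stack: [29, 29]
BINARY_OP * → 29 * 29 = 841. Stack: [841]
STORE_FAST p → p=841. Stack: []
LOAD_FAST p → push 841. Stack: [841]
RETURN_VALUE → return 841.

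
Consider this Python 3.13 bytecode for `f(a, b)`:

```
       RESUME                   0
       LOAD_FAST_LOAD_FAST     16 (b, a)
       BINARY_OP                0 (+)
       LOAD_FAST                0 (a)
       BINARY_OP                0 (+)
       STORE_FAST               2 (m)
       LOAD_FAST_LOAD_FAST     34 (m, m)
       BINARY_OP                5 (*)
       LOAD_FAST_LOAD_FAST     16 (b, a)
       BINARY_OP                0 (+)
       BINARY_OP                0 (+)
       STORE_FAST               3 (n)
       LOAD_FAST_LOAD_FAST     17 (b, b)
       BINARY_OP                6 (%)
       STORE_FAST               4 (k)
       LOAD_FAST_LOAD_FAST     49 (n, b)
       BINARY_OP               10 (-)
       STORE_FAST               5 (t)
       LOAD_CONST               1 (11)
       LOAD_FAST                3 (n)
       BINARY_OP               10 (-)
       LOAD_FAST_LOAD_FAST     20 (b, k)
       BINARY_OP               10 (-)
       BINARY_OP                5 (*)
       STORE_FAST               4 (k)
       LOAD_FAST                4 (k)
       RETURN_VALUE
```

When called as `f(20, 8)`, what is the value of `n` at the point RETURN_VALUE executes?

LOAD_FAST_LOAD_FAST b,a → push 8,20. Stack: [8, 20]
BINARY_OP + → 8 + 20 = 28. Stack: [28]
LOAD_FAST a → push 20. Stack: [28, 20]
BINARY_OP + → 28 + 20 = 48. Stack: [48]
STORE_FAST m → m=48. Stack: []
LOAD_FAST_LOAD_FAST m,m → push 48,48. Stack: [48, 48]
BINARY_OP * → 48 * 48 = 2304. Stack: [2304]
LOAD_FAST_LOAD_FAST b,a → push 8,20. Stack: [2304, 8, 20]
BINARY_OP + → 8 + 20 = 28. Stack: [2304, 28]
BINARY_OP + → 2304 + 28 = 2332. Stack: [2332]
STORE_FAST n → n=2332. Stack: []
LOAD_FAST_LOAD_FAST b,b → push 8,8. Stack: [8, 8]
BINARY_OP % → 8 % 8 = 0. Stack: [0]
STORE_FAST k → k=0. Stack: []
LOAD_FAST_LOAD_FAST n,b → push 2332,8. Stack: [2332, 8]
BINARY_OP - → 2332 - 8 = 2324. Stack: [2324]
STORE_FAST t → t=2324. Stack: []
LOAD_CONST → push 11. Stack: [11]
LOAD_FAST n → push 2332. Stack: [11, 2332]
BINARY_OP - → 11 - 2332 = -2321. Stack: [-2321]
LOAD_FAST_LOAD_FAST b,k → push 8,0. Stack: [-2321, 8, 0]
BINARY_OP - → 8 - 0 = 8. Stack: [-2321, 8]
BINARY_OP * → -2321 * 8 = -18568. Stack: [-18568]
STORE_FAST k → k=-18568. Stack: []
LOAD_FAST k → push -18568. Stack: [-18568]
RETURN_VALUE → return -18568.

2332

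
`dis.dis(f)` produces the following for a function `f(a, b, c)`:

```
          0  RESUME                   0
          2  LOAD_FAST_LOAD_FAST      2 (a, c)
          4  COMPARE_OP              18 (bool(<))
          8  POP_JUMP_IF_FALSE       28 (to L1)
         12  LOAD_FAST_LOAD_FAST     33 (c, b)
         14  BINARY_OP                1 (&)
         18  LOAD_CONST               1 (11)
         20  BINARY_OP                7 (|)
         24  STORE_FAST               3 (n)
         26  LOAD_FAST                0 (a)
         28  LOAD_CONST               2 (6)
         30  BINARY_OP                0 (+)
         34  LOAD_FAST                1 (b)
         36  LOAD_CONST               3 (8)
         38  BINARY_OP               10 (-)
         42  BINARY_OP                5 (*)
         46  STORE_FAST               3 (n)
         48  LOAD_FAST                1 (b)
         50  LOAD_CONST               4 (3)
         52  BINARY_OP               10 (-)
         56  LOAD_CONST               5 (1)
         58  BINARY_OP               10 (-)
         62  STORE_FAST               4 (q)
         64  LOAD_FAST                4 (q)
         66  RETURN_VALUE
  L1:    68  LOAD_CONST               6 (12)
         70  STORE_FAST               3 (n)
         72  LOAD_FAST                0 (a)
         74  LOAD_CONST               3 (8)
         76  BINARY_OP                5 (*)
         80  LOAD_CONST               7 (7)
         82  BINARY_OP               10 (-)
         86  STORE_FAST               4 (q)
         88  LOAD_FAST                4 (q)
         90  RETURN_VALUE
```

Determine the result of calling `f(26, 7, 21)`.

201

LOAD_FAST_LOAD_FAST a,c → push 26,21. Stack: [26, 21]
COMPARE_OP bool(<) → 26 vs 21 = False. Stack: [False]
POP_JUMP_IF_FALSE → pop False; jump. Stack: []
LOAD_CONST → push 12. Stack: [12]
STORE_FAST n → n=12. Stack: []
LOAD_FAST a → push 26. Stack: [26]
LOAD_CONST → push 8. Stack: [26, 8]
BINARY_OP * → 26 * 8 = 208. Stack: [208]
LOAD_CONST → push 7. Stack: [208, 7]
BINARY_OP - → 208 - 7 = 201. Stack: [201]
STORE_FAST q → q=201. Stack: []
LOAD_FAST q → push 201. Stack: [201]
RETURN_VALUE → return 201.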